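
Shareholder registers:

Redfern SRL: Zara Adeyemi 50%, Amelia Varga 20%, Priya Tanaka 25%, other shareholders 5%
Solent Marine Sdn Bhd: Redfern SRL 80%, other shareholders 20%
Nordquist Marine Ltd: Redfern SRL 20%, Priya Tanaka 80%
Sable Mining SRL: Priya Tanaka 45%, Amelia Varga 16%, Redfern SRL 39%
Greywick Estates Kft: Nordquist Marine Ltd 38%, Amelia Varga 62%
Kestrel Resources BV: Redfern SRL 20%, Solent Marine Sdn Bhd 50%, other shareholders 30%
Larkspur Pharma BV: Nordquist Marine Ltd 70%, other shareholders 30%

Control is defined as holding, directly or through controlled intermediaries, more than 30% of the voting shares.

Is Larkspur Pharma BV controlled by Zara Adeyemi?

Zara holds 50% of Redfern, so Zara controls Redfern.
Redfern holds 80% of Solent, so Zara controls Solent.
Redfern holds 39% of Sable, so Zara controls Sable.
Redfern and Solent together hold 20% + 50% = 70% of Kestrel, so Zara controls Kestrel.
Neither Zara nor any entity Zara controls holds any voting interest in Larkspur.
So Zara does not control Larkspur.

No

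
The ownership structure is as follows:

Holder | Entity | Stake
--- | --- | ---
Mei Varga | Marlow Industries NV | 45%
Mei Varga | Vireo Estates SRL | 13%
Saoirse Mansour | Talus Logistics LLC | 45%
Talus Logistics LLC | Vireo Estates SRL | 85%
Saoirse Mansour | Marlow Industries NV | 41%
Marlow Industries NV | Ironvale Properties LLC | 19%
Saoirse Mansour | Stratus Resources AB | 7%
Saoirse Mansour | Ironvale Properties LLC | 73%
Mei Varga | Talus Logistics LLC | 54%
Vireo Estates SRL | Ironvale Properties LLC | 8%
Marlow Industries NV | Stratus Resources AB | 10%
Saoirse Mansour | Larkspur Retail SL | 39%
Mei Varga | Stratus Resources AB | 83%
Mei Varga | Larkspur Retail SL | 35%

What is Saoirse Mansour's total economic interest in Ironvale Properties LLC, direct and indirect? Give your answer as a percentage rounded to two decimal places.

83.85%

Saoirse reaches Ironvale along 3 paths.
Direct stake: 73% = 73%.
Via Marlow: 41% × 19% = 7.79%.
Via Talus → Vireo: 45% × 85% × 8% = 3.06%.
Total: 73% + 7.79% + 3.06% = 83.85%.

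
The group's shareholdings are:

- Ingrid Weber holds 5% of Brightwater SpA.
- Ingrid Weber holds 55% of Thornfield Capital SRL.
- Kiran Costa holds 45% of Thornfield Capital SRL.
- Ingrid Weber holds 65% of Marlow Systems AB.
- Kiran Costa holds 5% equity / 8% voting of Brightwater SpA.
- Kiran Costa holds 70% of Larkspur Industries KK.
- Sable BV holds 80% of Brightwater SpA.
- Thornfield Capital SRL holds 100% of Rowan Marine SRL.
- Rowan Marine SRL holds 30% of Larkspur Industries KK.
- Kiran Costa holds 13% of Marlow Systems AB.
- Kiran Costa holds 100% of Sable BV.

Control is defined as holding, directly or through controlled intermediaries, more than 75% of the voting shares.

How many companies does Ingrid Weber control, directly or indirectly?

0

Ingrid's largest direct stake is 65% in Marlow, which does not meet the threshold.
Ingrid controls 0 companies.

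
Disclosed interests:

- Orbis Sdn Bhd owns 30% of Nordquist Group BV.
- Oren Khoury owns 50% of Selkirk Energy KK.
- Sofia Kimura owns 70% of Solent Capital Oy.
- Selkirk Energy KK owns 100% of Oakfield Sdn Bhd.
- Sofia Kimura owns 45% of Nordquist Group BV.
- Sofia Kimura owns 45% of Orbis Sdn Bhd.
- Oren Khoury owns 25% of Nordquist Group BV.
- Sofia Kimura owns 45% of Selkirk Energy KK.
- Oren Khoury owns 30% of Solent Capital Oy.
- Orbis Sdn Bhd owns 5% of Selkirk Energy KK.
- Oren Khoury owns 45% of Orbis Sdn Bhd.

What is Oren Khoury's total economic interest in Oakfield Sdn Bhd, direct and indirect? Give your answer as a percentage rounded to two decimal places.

Oren reaches Oakfield along 2 paths.
Via Selkirk: 50% × 100% = 50%.
Via Orbis → Selkirk: 45% × 5% × 100% = 2.25%.
Total: 50% + 2.25% = 52.25%.

52.25%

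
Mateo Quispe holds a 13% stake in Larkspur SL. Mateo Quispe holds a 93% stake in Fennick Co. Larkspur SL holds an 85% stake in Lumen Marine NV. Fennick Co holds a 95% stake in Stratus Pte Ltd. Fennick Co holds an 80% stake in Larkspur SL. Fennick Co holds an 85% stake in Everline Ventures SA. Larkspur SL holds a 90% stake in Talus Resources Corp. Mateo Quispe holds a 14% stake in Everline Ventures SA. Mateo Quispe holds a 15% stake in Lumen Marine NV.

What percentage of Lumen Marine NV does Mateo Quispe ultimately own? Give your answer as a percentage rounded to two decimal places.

89.29%

Mateo reaches Lumen along 3 paths.
Direct stake: 15% = 15%.
Via Larkspur: 13% × 85% = 11.05%.
Via Fennick → Larkspur: 93% × 80% × 85% = 63.24%.
Total: 15% + 11.05% + 63.24% = 89.29%.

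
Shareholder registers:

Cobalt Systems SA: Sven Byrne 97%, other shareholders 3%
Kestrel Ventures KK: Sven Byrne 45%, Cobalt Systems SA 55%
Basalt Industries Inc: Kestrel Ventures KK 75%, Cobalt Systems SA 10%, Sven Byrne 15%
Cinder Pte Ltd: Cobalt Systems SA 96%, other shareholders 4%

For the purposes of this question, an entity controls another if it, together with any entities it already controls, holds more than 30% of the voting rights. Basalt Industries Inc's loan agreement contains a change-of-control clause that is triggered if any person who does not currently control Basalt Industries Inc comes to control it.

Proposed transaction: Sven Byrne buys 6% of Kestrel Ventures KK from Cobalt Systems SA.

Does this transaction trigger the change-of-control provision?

The purchase adds only to Sven's holdings (Cobalt's stake shrinks), so Sven is the only person who could newly come to control Basalt.
Sven holds 97% of Cobalt, so Sven controls Cobalt.
Sven and Cobalt together hold 45% + 55% = 100% of Kestrel, so Sven controls Kestrel.
Kestrel and Cobalt and Sven together hold 75% + 10% + 15% = 100% of Basalt, so Sven controls Basalt.
So Sven already controls Basalt before the transaction.
After the purchase, Sven's direct stake in Kestrel rises to 45% + 6% = 51%, and Cobalt's stake falls to 49%.
Sven controlled Basalt already, so this is not a new person acquiring control; every other person's position is unchanged or reduced.
No new person acquires control, so the clause is not triggered.

No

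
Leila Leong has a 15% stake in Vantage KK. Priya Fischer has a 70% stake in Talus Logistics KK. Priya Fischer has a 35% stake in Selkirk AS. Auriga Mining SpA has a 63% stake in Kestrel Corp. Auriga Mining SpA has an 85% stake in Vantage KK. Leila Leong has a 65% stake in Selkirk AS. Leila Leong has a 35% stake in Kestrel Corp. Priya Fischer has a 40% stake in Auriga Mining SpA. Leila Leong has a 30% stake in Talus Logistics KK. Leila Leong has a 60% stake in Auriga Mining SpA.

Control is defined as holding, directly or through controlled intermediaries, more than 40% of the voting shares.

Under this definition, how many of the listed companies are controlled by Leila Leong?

4

Leila holds 60% of Auriga, so Leila controls Auriga.
Leila holds 65% of Selkirk, so Leila controls Selkirk.
Auriga and Leila together hold 63% + 35% = 98% of Kestrel, so Leila controls Kestrel.
Leila and Auriga together hold 15% + 85% = 100% of Vantage, so Leila controls Vantage.
No other company's threshold is met.
Leila controls 4 companies.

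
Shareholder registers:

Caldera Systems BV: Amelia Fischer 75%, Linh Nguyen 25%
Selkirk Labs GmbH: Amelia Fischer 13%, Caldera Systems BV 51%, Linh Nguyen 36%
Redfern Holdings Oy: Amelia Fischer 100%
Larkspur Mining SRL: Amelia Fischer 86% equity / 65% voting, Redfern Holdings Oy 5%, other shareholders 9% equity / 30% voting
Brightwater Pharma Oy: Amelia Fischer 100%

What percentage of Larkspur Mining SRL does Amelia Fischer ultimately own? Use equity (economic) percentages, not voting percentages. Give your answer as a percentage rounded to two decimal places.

Amelia reaches Larkspur along 2 paths.
Direct stake: 86% = 86%.
Via Redfern: 100% × 5% = 5%.
Total: 86% + 5% = 91%.
Rounded: 91.00%.

91.00%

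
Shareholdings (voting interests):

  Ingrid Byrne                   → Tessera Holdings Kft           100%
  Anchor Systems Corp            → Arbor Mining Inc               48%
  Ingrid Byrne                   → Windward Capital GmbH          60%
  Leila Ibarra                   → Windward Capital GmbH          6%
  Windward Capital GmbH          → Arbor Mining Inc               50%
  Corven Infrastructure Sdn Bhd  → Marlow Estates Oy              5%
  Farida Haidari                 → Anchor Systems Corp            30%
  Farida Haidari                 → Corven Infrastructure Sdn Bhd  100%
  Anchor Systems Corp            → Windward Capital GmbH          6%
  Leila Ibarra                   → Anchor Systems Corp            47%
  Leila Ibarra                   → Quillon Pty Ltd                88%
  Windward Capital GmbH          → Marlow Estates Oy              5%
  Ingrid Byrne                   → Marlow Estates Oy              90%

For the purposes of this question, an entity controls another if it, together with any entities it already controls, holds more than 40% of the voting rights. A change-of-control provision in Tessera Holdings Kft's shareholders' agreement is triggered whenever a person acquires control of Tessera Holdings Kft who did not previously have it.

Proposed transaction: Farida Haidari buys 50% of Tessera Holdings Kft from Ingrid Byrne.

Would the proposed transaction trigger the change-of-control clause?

Yes

The purchase adds only to Farida's holdings (Ingrid's stake shrinks), so Farida is the only person who could newly come to control Tessera.
Farida holds 100% of Corven, so Farida controls Corven.
Neither Farida nor any entity Farida controls holds any voting interest in Tessera.
So before the transaction, Farida does not control Tessera.
After the purchase, Farida holds 50% of Tessera directly, and Ingrid's stake falls to 50%.
Farida holds 50% of Tessera, so Farida controls Tessera.
Farida did not control Tessera before and does after, so the clause is triggered.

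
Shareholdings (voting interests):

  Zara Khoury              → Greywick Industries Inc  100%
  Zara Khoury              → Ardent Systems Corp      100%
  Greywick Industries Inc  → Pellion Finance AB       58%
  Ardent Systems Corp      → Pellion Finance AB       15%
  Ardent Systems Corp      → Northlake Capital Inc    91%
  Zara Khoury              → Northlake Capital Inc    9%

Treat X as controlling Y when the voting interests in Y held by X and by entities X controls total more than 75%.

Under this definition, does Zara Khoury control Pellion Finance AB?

Zara holds 100% of Ardent, so Zara controls Ardent.
Zara holds 100% of Greywick, so Zara controls Greywick.
Zara and Ardent together hold 9% + 91% = 100% of Northlake, so Zara controls Northlake.
In Pellion, Zara's side holds only 58% + 15% = 73%, not > 75%.
So Zara does not control Pellion.

No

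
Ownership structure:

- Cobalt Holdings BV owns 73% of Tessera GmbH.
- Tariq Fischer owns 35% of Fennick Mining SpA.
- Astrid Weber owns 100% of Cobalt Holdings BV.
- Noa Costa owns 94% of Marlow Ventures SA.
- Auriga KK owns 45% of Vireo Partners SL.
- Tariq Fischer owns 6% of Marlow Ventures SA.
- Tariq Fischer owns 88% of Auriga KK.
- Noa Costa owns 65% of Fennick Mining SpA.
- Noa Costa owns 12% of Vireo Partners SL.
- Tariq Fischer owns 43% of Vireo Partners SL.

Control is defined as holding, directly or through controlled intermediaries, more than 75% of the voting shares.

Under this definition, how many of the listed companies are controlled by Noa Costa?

1

Noa holds 94% of Marlow, so Noa controls Marlow.
No other company's threshold is met.
Noa controls 1 company.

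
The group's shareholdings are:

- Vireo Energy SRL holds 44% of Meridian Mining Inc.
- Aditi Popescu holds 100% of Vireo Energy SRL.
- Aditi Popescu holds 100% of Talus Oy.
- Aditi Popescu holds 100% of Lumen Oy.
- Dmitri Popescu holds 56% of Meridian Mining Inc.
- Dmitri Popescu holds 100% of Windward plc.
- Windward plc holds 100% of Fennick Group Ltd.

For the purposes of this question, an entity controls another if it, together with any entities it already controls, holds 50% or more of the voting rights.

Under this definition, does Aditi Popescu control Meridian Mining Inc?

No

Aditi holds 100% of Talus, so Aditi controls Talus.
Aditi holds 100% of Vireo, so Aditi controls Vireo.
Aditi holds 100% of Lumen, so Aditi controls Lumen.
In Meridian, Aditi's side holds only 44%, not ≥ 50%.
So Aditi does not control Meridian.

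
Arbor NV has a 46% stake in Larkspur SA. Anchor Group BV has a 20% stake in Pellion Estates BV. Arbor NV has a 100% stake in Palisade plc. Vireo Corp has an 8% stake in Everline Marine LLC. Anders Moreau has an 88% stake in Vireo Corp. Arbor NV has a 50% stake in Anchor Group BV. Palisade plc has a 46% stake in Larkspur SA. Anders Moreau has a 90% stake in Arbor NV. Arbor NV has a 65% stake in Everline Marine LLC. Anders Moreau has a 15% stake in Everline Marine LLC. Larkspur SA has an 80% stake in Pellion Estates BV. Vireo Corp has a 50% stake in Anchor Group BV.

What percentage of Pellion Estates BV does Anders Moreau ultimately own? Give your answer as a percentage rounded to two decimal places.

84.04%

Anders reaches Pellion along 4 paths.
Via Arbor → Larkspur: 90% × 46% × 80% = 33.12%.
Via Arbor → Palisade → Larkspur: 90% × 100% × 46% × 80% = 33.12%.
Via Arbor → Anchor: 90% × 50% × 20% = 9%.
Via Vireo → Anchor: 88% × 50% × 20% = 8.8%.
Total: 33.12% + 33.12% + 9% + 8.8% = 84.04%.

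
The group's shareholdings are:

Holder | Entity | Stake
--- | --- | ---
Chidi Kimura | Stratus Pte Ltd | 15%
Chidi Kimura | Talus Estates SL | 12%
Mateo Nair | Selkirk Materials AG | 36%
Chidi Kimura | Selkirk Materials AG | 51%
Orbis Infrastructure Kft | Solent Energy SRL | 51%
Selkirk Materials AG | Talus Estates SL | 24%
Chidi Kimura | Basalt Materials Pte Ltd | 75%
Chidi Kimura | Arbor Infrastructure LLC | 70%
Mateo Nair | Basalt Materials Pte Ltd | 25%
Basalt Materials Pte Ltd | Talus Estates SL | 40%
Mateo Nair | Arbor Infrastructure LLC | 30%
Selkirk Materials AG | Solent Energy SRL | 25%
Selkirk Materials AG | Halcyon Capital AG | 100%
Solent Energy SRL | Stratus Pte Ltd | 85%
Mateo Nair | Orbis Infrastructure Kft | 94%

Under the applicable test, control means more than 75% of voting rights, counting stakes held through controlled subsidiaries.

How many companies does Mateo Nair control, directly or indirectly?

1

Mateo holds 94% of Orbis, so Mateo controls Orbis.
No other company's threshold is met.
Mateo controls 1 company.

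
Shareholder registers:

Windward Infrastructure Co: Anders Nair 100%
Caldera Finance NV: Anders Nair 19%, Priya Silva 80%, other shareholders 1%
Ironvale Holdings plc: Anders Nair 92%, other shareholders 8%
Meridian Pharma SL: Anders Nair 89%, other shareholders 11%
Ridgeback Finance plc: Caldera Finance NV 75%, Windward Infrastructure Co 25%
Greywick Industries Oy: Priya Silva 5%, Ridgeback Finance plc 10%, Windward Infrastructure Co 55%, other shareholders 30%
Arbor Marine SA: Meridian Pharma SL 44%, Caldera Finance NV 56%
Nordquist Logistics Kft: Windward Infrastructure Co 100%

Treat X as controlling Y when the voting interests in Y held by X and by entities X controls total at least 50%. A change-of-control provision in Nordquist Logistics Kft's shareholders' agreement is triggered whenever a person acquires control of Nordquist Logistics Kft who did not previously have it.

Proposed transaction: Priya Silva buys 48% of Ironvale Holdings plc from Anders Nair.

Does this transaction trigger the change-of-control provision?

No

The purchase adds only to Priya's holdings (Anders's stake shrinks), so Priya is the only person who could newly come to control Nordquist.
Priya holds 80% of Caldera, so Priya controls Caldera.
Caldera holds 75% of Ridgeback, so Priya controls Ridgeback.
Caldera holds 56% of Arbor, so Priya controls Arbor.
Neither Priya nor any entity Priya controls holds any voting interest in Nordquist.
So before the transaction, Priya does not control Nordquist.
After the purchase, Priya holds 48% of Ironvale directly, and Anders's stake falls to 44%.
Priya's side now holds 48% of Ironvale, not ≥ 50%, so Priya still does not control Ironvale.
After the transaction, neither Priya nor any entity Priya controls holds a voting interest in Nordquist, so Priya still does not control it.
No new person acquires control, so the clause is not triggered.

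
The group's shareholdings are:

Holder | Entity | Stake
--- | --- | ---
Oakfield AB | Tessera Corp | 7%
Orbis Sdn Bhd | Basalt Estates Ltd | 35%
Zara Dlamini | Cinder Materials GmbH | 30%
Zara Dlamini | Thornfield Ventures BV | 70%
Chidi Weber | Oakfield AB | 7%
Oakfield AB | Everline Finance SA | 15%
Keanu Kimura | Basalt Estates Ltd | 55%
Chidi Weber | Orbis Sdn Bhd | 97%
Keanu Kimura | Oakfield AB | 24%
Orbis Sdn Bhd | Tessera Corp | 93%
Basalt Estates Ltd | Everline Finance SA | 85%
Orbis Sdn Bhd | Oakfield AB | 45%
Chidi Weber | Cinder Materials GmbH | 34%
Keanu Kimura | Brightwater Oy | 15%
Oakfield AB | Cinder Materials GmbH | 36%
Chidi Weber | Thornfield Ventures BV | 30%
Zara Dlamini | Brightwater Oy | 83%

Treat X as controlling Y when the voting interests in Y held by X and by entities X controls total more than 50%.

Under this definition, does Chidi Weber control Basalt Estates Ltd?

Chidi holds 97% of Orbis, so Chidi controls Orbis.
Orbis and Chidi together hold 45% + 7% = 52% of Oakfield, so Chidi controls Oakfield.
Orbis and Oakfield together hold 93% + 7% = 100% of Tessera, so Chidi controls Tessera.
Chidi and Oakfield together hold 34% + 36% = 70% of Cinder, so Chidi controls Cinder.
In Basalt, Chidi's side holds only 35%, not > 50%.
So Chidi does not control Basalt.

No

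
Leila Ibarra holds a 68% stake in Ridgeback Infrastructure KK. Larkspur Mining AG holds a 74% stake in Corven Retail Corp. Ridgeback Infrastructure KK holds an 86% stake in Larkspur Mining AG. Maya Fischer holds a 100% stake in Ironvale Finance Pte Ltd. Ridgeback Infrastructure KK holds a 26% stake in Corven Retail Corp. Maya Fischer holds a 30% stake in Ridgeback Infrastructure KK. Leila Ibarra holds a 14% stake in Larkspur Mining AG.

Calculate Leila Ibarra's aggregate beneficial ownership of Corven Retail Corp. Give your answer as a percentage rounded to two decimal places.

71.32%

Leila reaches Corven along 3 paths.
Via Larkspur: 14% × 74% = 10.36%.
Via Ridgeback → Larkspur: 68% × 86% × 74% = 43.2752%.
Via Ridgeback: 68% × 26% = 17.68%.
Total: 10.36% + 43.2752% + 17.68% = 71.3152%.
Rounded: 71.32%.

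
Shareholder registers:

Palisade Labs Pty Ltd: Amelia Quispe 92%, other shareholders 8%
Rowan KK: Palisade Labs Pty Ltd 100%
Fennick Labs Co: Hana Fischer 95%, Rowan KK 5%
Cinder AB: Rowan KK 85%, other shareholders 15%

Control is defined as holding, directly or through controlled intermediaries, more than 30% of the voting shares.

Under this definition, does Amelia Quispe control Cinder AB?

Yes

Amelia holds 92% of Palisade, so Amelia controls Palisade.
Palisade holds 100% of Rowan, so Amelia controls Rowan.
Rowan holds 85% of Cinder, so Amelia controls Cinder.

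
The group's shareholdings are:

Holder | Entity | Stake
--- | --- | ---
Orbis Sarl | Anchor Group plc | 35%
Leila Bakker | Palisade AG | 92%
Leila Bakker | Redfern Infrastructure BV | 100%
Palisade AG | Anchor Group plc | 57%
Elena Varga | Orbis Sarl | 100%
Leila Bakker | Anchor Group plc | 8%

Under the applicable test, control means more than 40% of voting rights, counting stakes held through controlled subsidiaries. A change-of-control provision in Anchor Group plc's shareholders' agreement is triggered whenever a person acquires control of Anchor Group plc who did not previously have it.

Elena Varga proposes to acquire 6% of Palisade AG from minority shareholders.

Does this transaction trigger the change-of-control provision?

No

The purchase changes only Elena's holdings, so Elena is the only person who could newly come to control Anchor.
Elena holds 100% of Orbis, so Elena controls Orbis.
In Anchor, Elena's side holds only 35%, not > 40%.
So before the transaction, Elena does not control Anchor.
After the purchase, Elena holds 6% of Palisade directly.
Elena's side now holds 6% of Palisade, not > 40%, so Elena still does not control Palisade.
After the transaction, Elena's side holds 35% of Anchor, not > 40%, so Elena still does not control Anchor.
No new person acquires control, so the clause is not triggered.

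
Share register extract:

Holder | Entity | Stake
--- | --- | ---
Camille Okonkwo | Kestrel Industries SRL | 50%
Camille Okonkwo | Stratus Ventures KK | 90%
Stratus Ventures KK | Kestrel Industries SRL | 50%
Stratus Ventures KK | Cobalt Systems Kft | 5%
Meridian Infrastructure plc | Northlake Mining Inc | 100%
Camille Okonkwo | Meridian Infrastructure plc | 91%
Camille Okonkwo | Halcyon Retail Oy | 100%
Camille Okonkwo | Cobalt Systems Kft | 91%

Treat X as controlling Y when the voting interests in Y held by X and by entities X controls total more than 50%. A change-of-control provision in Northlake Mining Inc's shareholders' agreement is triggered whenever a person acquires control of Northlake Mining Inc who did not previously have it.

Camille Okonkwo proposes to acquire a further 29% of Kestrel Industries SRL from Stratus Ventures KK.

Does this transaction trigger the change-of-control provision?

The purchase adds only to Camille's holdings (Stratus's stake shrinks), so Camille is the only person who could newly come to control Northlake.
Camille holds 91% of Meridian, so Camille controls Meridian.
Meridian holds 100% of Northlake, so Camille controls Northlake.
So Camille already controls Northlake before the transaction.
After the purchase, Camille's direct stake in Kestrel rises to 50% + 29% = 79%, and Stratus's stake falls to 21%.
Camille controlled Northlake already, so this is not a new person acquiring control; every other person's position is unchanged or reduced.
No new person acquires control, so the clause is not triggered.

No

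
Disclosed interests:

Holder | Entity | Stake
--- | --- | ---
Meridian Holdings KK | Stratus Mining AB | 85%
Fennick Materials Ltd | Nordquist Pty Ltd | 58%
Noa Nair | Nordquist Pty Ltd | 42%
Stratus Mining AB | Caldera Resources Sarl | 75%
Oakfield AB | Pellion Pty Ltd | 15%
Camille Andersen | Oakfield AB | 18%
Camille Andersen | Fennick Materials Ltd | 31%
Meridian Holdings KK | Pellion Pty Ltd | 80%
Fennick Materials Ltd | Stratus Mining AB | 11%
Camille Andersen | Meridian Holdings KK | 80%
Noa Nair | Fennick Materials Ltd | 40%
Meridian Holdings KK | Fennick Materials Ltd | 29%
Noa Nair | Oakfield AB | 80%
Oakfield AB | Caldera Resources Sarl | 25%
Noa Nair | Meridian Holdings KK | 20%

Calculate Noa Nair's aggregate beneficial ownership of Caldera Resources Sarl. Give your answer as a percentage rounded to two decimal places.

36.53%

Noa reaches Caldera along 4 paths.
Via Meridian → Stratus: 20% × 85% × 75% = 12.75%.
Via Fennick → Stratus: 40% × 11% × 75% = 3.3%.
Via Meridian → Fennick → Stratus: 20% × 29% × 11% × 75% = 0.4785%.
Via Oakfield: 80% × 25% = 20%.
Total: 12.75% + 3.3% + 0.4785% + 20% = 36.5285%.
Rounded: 36.53%.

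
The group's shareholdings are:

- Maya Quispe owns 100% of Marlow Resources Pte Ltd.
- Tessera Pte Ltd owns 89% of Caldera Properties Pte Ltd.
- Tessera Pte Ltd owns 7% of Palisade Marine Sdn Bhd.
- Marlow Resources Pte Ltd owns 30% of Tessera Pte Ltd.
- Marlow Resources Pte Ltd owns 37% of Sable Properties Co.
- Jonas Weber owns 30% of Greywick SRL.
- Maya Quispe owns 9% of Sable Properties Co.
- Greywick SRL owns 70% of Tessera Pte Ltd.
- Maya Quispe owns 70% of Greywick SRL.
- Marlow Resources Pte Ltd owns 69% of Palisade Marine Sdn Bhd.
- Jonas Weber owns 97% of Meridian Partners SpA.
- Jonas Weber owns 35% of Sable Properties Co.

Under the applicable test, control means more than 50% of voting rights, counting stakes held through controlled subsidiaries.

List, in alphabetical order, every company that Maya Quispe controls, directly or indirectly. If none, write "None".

Maya holds 70% of Greywick, so Maya controls Greywick.
Maya holds 100% of Marlow, so Maya controls Marlow.
Marlow and Greywick together hold 30% + 70% = 100% of Tessera, so Maya controls Tessera.
Tessera and Marlow together hold 7% + 69% = 76% of Palisade, so Maya controls Palisade.
Tessera holds 89% of Caldera, so Maya controls Caldera.
No other company's threshold is met.

Caldera Properties Pte Ltd, Greywick SRL, Marlow Resources Pte Ltd, Palisade Marine Sdn Bhd, Tessera Pte Ltd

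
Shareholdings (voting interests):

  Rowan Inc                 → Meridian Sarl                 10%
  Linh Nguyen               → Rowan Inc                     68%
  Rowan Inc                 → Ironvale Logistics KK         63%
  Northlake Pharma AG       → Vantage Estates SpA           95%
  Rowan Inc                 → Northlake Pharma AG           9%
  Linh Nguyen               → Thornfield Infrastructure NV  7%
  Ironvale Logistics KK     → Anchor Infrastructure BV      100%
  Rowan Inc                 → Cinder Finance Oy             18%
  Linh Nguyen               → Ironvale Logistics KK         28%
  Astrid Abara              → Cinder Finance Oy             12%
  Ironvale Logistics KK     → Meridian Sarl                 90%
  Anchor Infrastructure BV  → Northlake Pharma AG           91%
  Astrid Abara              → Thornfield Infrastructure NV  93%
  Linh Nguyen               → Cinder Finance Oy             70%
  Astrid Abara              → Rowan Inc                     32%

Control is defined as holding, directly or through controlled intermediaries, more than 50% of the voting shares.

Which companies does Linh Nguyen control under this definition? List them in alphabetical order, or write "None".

Linh holds 68% of Rowan, so Linh controls Rowan.
Linh and Rowan together hold 28% + 63% = 91% of Ironvale, so Linh controls Ironvale.
Linh and Rowan together hold 70% + 18% = 88% of Cinder, so Linh controls Cinder.
Ironvale holds 100% of Anchor, so Linh controls Anchor.
Anchor and Rowan together hold 91% + 9% = 100% of Northlake, so Linh controls Northlake.
Rowan and Ironvale together hold 10% + 90% = 100% of Meridian, so Linh controls Meridian.
Northlake holds 95% of Vantage, so Linh controls Vantage.
No other company's threshold is met.

Anchor Infrastructure BV, Cinder Finance Oy, Ironvale Logistics KK, Meridian Sarl, Northlake Pharma AG, Rowan Inc, Vantage Estates SpA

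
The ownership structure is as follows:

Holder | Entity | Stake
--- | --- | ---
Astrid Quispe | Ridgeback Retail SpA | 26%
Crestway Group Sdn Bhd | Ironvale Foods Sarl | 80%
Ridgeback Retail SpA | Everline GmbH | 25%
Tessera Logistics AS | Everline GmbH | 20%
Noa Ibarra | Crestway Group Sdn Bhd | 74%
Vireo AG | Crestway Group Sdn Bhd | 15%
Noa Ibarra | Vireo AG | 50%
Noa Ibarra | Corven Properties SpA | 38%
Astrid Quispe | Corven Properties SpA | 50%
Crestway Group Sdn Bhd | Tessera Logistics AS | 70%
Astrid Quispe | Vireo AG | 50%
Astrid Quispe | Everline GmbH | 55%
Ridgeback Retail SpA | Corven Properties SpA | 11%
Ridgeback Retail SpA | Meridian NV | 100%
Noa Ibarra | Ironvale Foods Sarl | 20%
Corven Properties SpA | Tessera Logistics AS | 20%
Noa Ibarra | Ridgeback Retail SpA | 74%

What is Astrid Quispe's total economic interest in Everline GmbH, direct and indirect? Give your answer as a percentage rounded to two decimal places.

64.66%

Astrid reaches Everline along 5 paths.
Via Ridgeback: 26% × 25% = 6.5%.
Direct stake: 55% = 55%.
Via Corven → Tessera: 50% × 20% × 20% = 2%.
Via Ridgeback → Corven → Tessera: 26% × 11% × 20% × 20% = 0.1144%.
Via Vireo → Crestway → Tessera: 50% × 15% × 70% × 20% = 1.05%.
Total: 6.5% + 55% + 2% + 0.1144% + 1.05% = 64.6644%.
Rounded: 64.66%.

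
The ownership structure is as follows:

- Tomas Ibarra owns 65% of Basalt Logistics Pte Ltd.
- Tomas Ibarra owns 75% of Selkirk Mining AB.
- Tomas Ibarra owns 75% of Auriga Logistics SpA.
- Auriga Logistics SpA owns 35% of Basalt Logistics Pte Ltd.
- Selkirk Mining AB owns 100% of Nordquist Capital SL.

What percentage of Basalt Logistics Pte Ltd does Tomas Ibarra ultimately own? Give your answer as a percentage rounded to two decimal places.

Tomas reaches Basalt along 2 paths.
Direct stake: 65% = 65%.
Via Auriga: 75% × 35% = 26.25%.
Total: 65% + 26.25% = 91.25%.

91.25%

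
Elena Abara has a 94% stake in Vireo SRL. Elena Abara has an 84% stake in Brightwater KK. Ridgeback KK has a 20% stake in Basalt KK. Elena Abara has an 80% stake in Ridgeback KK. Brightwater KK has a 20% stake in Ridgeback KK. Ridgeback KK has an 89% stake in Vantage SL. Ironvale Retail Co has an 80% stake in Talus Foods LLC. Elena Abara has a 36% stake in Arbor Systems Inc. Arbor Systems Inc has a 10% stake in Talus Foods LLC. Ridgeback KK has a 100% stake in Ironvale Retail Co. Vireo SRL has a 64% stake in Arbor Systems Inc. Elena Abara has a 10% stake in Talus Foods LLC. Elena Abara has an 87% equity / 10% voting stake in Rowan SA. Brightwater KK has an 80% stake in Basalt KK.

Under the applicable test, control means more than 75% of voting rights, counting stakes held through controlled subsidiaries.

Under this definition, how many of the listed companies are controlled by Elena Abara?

8

Elena holds 84% of Brightwater, so Elena controls Brightwater.
Elena holds 94% of Vireo, so Elena controls Vireo.
Brightwater and Elena together hold 20% + 80% = 100% of Ridgeback, so Elena controls Ridgeback.
Ridgeback holds 89% of Vantage, so Elena controls Vantage.
Elena and Vireo together hold 36% + 64% = 100% of Arbor, so Elena controls Arbor.
Brightwater and Ridgeback together hold 80% + 20% = 100% of Basalt, so Elena controls Basalt.
Ridgeback holds 100% of Ironvale, so Elena controls Ironvale.
Elena and Arbor and Ironvale together hold 10% + 10% + 80% = 100% of Talus, so Elena controls Talus.
No other company's threshold is met.
Elena controls 8 companies.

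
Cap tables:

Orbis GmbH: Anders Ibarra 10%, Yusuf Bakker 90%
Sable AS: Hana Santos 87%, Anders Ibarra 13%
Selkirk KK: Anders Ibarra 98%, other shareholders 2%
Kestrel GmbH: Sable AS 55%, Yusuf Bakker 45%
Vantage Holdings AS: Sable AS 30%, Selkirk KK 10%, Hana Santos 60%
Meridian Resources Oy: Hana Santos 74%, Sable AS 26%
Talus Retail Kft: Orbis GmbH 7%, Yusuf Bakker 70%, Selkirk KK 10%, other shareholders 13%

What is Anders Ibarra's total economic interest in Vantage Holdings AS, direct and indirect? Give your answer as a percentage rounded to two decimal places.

Anders reaches Vantage along 2 paths.
Via Sable: 13% × 30% = 3.9%.
Via Selkirk: 98% × 10% = 9.8%.
Total: 3.9% + 9.8% = 13.7%.
Rounded: 13.70%.

13.70%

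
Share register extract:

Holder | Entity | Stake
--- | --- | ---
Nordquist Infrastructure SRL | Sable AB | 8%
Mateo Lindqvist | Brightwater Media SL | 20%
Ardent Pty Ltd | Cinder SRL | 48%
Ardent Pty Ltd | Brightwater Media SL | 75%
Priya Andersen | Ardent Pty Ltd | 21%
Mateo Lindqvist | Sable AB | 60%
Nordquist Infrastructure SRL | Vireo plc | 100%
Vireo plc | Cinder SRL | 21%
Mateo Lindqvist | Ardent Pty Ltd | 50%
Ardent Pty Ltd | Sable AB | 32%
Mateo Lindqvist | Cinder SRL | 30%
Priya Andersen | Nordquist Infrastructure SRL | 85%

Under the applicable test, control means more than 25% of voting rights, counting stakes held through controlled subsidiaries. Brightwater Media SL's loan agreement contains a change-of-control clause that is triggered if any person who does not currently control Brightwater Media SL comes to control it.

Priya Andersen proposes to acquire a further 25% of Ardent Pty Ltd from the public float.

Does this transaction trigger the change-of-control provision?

Yes

The purchase changes only Priya's holdings, so Priya is the only person who could newly come to control Brightwater.
Priya holds 85% of Nordquist, so Priya controls Nordquist.
Nordquist holds 100% of Vireo, so Priya controls Vireo.
Neither Priya nor any entity Priya controls holds any voting interest in Brightwater.
So before the transaction, Priya does not control Brightwater.
After the purchase, Priya's direct stake in Ardent rises to 21% + 25% = 46%.
Priya holds 46% of Ardent, so Priya controls Ardent.
Ardent holds 75% of Brightwater, so Priya controls Brightwater.
Priya did not control Brightwater before and does after, so the clause is triggered.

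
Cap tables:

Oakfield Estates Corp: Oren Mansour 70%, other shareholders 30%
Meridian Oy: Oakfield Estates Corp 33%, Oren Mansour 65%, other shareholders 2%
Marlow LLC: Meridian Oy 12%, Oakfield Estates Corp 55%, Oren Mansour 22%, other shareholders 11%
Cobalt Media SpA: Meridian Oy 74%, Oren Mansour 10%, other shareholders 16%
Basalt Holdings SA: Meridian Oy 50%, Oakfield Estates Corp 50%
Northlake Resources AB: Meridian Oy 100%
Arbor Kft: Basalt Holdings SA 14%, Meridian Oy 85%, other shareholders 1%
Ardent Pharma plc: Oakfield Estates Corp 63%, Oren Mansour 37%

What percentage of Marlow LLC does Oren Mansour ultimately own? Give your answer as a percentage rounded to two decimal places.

71.07%

Oren reaches Marlow along 4 paths.
Via Oakfield → Meridian: 70% × 33% × 12% = 2.772%.
Via Meridian: 65% × 12% = 7.8%.
Via Oakfield: 70% × 55% = 38.5%.
Direct stake: 22% = 22%.
Total: 2.772% + 7.8% + 38.5% + 22% = 71.072%.
Rounded: 71.07%.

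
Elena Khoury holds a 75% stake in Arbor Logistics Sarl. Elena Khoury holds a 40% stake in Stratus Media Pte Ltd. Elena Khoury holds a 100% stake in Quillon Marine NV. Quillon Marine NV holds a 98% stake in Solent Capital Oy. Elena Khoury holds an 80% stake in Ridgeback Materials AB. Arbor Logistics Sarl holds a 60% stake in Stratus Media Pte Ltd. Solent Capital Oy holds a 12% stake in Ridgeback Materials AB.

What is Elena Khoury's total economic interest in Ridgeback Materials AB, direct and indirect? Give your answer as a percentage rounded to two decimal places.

Elena reaches Ridgeback along 2 paths.
Via Quillon → Solent: 100% × 98% × 12% = 11.76%.
Direct stake: 80% = 80%.
Total: 11.76% + 80% = 91.76%.

91.76%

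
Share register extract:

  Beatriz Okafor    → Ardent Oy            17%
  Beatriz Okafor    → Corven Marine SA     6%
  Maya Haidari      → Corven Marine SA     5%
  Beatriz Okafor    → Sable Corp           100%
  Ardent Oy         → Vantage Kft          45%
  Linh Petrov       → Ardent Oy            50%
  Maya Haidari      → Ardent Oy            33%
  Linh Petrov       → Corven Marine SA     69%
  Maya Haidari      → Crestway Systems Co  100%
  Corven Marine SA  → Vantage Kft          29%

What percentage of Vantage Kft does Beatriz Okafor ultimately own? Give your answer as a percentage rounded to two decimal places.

Beatriz reaches Vantage along 2 paths.
Via Ardent: 17% × 45% = 7.65%.
Via Corven: 6% × 29% = 1.74%.
Total: 7.65% + 1.74% = 9.39%.

9.39%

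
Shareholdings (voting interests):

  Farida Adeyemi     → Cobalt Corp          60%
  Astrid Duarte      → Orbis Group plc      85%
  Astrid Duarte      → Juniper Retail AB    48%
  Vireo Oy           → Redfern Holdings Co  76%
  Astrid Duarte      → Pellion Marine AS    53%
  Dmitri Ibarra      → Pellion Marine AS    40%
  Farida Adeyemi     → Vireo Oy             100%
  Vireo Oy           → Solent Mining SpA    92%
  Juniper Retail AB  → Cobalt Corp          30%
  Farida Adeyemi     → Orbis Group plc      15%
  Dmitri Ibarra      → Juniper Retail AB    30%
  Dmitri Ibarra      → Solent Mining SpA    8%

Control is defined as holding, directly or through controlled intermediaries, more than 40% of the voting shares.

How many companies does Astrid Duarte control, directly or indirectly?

Astrid holds 48% of Juniper, so Astrid controls Juniper.
Astrid holds 53% of Pellion, so Astrid controls Pellion.
Astrid holds 85% of Orbis, so Astrid controls Orbis.
No other company's threshold is met.
Astrid controls 3 companies.

3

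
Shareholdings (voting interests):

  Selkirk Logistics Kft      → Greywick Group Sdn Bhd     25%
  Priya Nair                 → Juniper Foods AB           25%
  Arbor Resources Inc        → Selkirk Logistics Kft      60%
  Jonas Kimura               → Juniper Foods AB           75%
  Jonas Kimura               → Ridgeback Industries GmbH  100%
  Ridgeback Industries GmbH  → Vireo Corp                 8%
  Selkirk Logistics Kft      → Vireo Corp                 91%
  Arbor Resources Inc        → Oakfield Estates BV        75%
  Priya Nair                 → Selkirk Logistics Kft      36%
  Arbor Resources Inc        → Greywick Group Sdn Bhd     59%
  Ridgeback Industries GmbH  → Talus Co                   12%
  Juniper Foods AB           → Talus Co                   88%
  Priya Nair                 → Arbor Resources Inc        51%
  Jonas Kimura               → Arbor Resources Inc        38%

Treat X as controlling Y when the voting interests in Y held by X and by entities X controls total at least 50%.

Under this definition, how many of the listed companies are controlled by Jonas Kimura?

Jonas holds 75% of Juniper, so Jonas controls Juniper.
Jonas holds 100% of Ridgeback, so Jonas controls Ridgeback.
Ridgeback and Juniper together hold 12% + 88% = 100% of Talus, so Jonas controls Talus.
No other company's threshold is met.
Jonas controls 3 companies.

3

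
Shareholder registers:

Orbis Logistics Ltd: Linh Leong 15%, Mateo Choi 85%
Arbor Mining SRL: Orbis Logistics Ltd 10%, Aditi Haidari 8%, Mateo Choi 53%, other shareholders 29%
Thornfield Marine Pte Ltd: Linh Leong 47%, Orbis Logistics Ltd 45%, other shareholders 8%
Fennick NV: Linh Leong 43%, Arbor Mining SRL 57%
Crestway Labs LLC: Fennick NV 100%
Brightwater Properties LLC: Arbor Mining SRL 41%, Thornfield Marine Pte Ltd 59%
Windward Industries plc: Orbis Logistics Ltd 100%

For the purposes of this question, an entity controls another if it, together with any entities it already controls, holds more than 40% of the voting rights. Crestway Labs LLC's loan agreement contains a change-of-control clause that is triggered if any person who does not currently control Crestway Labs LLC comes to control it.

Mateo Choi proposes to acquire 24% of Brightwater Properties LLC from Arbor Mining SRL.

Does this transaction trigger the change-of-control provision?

The purchase adds only to Mateo's holdings (Arbor's stake shrinks), so Mateo is the only person who could newly come to control Crestway.
Mateo holds 85% of Orbis, so Mateo controls Orbis.
Orbis and Mateo together hold 10% + 53% = 63% of Arbor, so Mateo controls Arbor.
Arbor holds 57% of Fennick, so Mateo controls Fennick.
Fennick holds 100% of Crestway, so Mateo controls Crestway.
So Mateo already controls Crestway before the transaction.
After the purchase, Mateo holds 24% of Brightwater directly, and Arbor's stake falls to 17%.
Mateo controlled Crestway already, so this is not a new person acquiring control; every other person's position is unchanged or reduced.
No new person acquires control, so the clause is not triggered.

No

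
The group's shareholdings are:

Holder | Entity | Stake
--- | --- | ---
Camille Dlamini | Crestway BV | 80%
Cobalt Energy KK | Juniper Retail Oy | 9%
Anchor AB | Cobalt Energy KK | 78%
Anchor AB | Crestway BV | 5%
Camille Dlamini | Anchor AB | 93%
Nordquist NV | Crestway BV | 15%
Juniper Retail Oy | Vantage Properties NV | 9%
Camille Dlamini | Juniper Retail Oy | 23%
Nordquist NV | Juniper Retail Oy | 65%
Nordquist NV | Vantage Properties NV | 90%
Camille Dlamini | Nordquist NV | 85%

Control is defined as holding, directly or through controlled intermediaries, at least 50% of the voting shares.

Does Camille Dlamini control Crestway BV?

Camille holds 85% of Nordquist, so Camille controls Nordquist.
Camille holds 93% of Anchor, so Camille controls Anchor.
Anchor and Nordquist and Camille together hold 5% + 15% + 80% = 100% of Crestway, so Camille controls Crestway.

Yes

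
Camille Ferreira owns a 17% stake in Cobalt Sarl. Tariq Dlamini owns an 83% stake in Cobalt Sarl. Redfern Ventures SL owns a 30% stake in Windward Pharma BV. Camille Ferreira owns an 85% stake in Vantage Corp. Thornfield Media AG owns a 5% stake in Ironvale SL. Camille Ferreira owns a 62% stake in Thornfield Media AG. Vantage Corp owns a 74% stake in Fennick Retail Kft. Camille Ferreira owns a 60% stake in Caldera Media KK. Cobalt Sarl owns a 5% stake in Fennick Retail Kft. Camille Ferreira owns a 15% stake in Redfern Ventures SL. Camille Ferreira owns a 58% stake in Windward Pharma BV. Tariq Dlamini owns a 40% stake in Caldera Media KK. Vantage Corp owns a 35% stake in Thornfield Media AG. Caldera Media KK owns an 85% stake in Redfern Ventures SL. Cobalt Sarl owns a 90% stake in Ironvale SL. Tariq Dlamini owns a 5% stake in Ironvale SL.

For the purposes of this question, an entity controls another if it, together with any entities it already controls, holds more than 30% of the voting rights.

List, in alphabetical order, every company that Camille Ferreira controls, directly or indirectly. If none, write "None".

Camille holds 85% of Vantage, so Camille controls Vantage.
Camille holds 60% of Caldera, so Camille controls Caldera.
Vantage holds 74% of Fennick, so Camille controls Fennick.
Caldera and Camille together hold 85% + 15% = 100% of Redfern, so Camille controls Redfern.
Vantage and Camille together hold 35% + 62% = 97% of Thornfield, so Camille controls Thornfield.
Camille and Redfern together hold 58% + 30% = 88% of Windward, so Camille controls Windward.
No other company's threshold is met.

Caldera Media KK, Fennick Retail Kft, Redfern Ventures SL, Thornfield Media AG, Vantage Corp, Windward Pharma BV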